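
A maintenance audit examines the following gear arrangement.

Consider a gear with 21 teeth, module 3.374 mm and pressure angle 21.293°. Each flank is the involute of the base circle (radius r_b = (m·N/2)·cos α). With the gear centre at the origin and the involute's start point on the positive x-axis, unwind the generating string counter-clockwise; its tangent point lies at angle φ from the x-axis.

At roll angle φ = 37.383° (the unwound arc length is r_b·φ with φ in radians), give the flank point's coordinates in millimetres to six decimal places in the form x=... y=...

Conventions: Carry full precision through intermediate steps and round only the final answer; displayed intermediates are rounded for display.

single-mesh involute tooth geometry (21T wheel at module 3.374)
pitch radius r_p = m·N/2 = 3.374·21/2 = 35.427000
base radius r_b = r_p·cos α = 35.427000·cos 21.293° = 33.008597
roll angle φ = 37.383° = 0.65245643 rad
x = r_b·(cos φ + φ·sin φ) = 39.304237
y = r_b·(sin φ − φ·cos φ) = 2.927916

x=39.304237 y=2.927916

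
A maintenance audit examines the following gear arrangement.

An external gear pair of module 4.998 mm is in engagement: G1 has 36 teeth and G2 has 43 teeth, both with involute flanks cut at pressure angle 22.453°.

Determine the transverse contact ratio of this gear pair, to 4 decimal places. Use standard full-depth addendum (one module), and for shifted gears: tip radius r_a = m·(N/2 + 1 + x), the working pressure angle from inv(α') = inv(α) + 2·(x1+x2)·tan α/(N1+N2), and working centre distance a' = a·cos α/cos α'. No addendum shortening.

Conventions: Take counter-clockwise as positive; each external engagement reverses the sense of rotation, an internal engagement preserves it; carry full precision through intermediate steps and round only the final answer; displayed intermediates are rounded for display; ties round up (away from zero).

recognized (one external pair, fixed centres): single-mesh tooth geometry, m = 4.998, N1 = 36, N2 = 43
base radii: r_b1 = 83.144112, r_b2 = 99.311022
tip radii: r_a1 = 94.962000, r_a2 = 112.455000
no profile shift: α' = α, a' = a
action lengths: √(r_a1²−r_b1²) = 45.878515, √(r_a2²−r_b2²) = 52.758392
base pitch p_b = π·m·cos α = 14.511385
CR = (45.878515 + 52.758392 − 197.421000·sin 22.45300°)/14.511385 = 1.601281
contact ratio ≈ 1.6013

1.6013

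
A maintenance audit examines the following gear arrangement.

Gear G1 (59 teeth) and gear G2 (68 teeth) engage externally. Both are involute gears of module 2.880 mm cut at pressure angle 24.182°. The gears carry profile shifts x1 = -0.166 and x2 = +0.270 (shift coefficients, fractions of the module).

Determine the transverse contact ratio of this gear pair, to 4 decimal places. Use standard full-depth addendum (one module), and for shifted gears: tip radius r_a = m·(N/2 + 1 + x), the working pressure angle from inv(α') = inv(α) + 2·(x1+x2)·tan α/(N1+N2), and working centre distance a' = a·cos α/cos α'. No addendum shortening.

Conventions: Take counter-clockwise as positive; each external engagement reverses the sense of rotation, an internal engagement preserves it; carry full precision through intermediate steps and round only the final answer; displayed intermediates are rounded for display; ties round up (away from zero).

topology: single-mesh involute geometry — m = 2.880, 59T/68T pair
base radii: r_b1 = 77.504662, r_b2 = 89.327408
tip radii: r_a1 = 87.361920, r_a2 = 101.577600
inv(α') = inv(24.182°) + 2·(-0.166+0.270)·tan α/(59+68) = 0.02772018  ⇒  α' = 24.38897°
a' = a·cos α / cos α' = 182.8800·cos 24.182°/cos 24.38897° = 183.178319
action lengths: √(r_a1²−r_b1²) = 40.312930, √(r_a2²−r_b2²) = 48.359312
base pitch p_b = π·m·cos α = 8.253833
CR = (40.312930 + 48.359312 − 183.178319·sin 24.38897°)/8.253833 = 1.578974
contact ratio ≈ 1.5790

1.5790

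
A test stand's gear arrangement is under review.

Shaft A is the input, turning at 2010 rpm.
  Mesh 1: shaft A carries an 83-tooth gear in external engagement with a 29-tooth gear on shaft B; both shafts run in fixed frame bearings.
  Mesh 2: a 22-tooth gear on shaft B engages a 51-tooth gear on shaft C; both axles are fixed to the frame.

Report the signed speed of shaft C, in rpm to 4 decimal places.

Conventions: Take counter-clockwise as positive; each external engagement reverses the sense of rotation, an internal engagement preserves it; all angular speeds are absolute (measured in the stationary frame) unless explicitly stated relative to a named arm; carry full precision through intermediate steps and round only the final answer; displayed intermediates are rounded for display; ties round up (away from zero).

+2481.5822 rpm

class = fixed-axis compound train [2 meshes; 2 ratios multiply, 2 sense flips]
mesh 1 [83T→29T]: ω = 2010.0000×83/29 = 5752.7586 rpm, sense flips to −
mesh 2 [22T→51T]: ω = 5752.7586×22/51 = 2481.5822 rpm, sense flips to +
signed output speed = +2481.5822 rpm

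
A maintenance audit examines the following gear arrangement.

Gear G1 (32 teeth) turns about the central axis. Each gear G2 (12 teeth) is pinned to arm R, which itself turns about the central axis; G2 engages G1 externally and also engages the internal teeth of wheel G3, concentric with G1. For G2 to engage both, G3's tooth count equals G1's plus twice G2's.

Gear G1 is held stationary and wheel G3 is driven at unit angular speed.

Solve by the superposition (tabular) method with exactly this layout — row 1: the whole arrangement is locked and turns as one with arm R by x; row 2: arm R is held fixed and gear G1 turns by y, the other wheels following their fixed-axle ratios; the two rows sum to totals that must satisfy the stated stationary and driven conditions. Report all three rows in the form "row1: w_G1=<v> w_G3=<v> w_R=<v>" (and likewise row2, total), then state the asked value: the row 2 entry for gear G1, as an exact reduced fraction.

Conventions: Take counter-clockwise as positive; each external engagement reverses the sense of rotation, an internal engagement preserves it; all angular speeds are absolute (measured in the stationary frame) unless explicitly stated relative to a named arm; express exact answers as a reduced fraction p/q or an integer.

planetary set (32T centre, 12T on arm, 56T internal) — Willis relation
row 1: whole set turns with the arm by x
row 2 (arm held, sun turns y): ω_ring = −(32/56)·y, ω_arm = 0
boundary: total ω_sun = x + y = 0 and total ω_ring = x − (32/56)·y = 1  ⇒  y = -7/11, x = 7/11
row 2 ring = −(32/56)·(-7/11) = 4/11
totals (row 1 + row 2): sun 7/11 + (-7/11) = 0, ring 7/11 + 4/11 = 1, arm 7/11 + 0 = 7/11
asked cell (row2, sun) = -7/11

row1: w_G1=7/11 w_G3=7/11 w_R=7/11
row2: w_G1=-7/11 w_G3=4/11 w_R=0
total: w_G1=0 w_G3=1 w_R=7/11
asked value: -7/11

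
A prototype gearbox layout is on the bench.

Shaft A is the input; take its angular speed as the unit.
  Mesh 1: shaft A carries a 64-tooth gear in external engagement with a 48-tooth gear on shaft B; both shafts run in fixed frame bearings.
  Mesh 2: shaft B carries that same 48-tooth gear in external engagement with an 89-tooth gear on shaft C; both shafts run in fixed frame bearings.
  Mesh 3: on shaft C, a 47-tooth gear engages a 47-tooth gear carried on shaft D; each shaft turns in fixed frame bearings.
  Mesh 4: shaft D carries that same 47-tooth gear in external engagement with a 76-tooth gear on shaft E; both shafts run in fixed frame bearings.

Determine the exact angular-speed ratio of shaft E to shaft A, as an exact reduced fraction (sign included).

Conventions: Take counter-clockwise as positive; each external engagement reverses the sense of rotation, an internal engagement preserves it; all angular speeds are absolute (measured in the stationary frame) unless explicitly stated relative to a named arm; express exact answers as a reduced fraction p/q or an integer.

class = fixed-axis compound train [4 meshes; 4 ratios multiply, 4 sense flips]
mesh 1 [64T→48T]: running ratio 4/3, sense −
mesh 2 [48T→89T]: running ratio 64/89, sense +
mesh 3 [47T→47T]: running ratio 64/89, sense −
mesh 4 [47T→76T]: running ratio 752/1691, sense +
ω_out/ω_in = 752/1691

752/1691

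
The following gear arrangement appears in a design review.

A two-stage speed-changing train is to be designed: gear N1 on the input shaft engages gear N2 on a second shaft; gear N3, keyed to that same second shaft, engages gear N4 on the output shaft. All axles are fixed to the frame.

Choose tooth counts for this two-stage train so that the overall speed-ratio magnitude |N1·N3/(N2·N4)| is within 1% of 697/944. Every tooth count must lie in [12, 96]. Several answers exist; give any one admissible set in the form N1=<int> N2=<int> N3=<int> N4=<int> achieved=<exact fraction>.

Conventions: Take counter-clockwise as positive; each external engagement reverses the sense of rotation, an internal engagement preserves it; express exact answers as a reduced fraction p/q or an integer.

N1=17 N2=16 N3=41 N4=59 achieved=697/944

design class (target 697/944): fixed-axis compound train
target = 697/944 in lowest terms: an exact hit needs N1·N3 = k·697 and N2·N4 = k·944 for one integer k, every count in [12, 96]; additionally prefer no 1:1 stage (N1 ≠ N2, N3 ≠ N4)
k = 1: N1·N3 = 697 = 17·41, N2·N4 = 944 = 16·59
achieved = 17·41/(16·59) = 697/944; |achieved − target| = 0 ≤ 697/94400 ✓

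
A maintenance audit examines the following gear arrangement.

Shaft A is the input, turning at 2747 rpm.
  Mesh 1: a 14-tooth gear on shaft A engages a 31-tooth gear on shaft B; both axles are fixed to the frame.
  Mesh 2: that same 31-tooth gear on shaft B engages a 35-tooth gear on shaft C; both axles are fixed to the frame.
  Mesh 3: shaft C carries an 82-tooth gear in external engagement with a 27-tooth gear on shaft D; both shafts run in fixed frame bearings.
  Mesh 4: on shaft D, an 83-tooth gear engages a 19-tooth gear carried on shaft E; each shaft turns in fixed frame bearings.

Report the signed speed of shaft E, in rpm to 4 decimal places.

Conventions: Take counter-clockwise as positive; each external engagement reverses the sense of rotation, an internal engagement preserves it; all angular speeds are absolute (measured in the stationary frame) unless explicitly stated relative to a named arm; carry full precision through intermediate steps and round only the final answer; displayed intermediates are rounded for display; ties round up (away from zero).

recognized (5 fixed axles, 4 meshes): fixed-axis compound train
mesh 1 [14T→31T]: ω = 2747.0000×14/31 = 1240.5806 rpm, sense flips to −
mesh 2 [31T→35T]: ω = 1240.5806×31/35 = 1098.8000 rpm, sense flips to +
mesh 3 [82T→27T]: ω = 1098.8000×82/27 = 3337.0963 rpm, sense flips to −
mesh 4 [83T→19T]: ω = 3337.0963×83/19 = 14577.8417 rpm, sense flips to +
signed output speed = +14577.8417 rpm

+14577.8417 rpm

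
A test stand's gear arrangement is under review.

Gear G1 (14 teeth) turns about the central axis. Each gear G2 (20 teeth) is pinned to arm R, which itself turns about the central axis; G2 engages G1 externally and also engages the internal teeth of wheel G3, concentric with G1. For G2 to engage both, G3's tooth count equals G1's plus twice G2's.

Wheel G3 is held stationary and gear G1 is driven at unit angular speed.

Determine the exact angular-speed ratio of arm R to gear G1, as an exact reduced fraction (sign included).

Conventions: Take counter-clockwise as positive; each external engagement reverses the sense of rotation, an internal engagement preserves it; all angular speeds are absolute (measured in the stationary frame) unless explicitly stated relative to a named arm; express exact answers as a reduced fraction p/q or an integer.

recognized (axles ride arm R): planetary set, 14/20/54 teeth
ring teeth: 14 + 2·20 = 54
14(ω_sun−ω_arm) = −54(ω_ring−ω_arm),  ω_ring = 0, ω_sun = 1
14(1−ω_arm) = −54(0−ω_arm)  ⇒  68·ω_arm = 14  ⇒  ω_arm = 7/34
ω_out/ω_in = 7/34

7/34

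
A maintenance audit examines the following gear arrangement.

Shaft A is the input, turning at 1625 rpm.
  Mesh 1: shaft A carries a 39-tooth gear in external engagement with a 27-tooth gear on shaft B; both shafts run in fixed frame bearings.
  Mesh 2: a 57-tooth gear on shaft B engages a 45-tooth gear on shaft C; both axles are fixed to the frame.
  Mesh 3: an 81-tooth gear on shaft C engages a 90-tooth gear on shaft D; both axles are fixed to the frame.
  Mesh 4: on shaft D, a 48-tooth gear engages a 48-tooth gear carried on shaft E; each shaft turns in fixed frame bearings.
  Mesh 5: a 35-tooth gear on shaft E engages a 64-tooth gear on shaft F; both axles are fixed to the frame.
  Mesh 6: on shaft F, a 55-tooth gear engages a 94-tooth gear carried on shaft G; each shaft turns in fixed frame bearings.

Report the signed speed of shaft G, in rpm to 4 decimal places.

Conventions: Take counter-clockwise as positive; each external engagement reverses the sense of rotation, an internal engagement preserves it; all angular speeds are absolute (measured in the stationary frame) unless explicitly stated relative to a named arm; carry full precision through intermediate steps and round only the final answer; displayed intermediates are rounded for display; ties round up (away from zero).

+856.2133 rpm

topology: fixed-axis compound train — 6 meshes, A→G
mesh 1 [39T→27T]: ω = 1625.0000×39/27 = 2347.2222 rpm, sense flips to −
mesh 2 [57T→45T]: ω = 2347.2222×57/45 = 2973.1481 rpm, sense flips to +
mesh 3 [81T→90T]: ω = 2973.1481×81/90 = 2675.8333 rpm, sense flips to −
mesh 4 [48T→48T]: ω = 2675.8333×48/48 = 2675.8333 rpm, sense flips to +
mesh 5 [35T→64T]: ω = 2675.8333×35/64 = 1463.3464 rpm, sense flips to −
mesh 6 [55T→94T]: ω = 1463.3464×55/94 = 856.2133 rpm, sense flips to +
signed output speed = +856.2133 rpm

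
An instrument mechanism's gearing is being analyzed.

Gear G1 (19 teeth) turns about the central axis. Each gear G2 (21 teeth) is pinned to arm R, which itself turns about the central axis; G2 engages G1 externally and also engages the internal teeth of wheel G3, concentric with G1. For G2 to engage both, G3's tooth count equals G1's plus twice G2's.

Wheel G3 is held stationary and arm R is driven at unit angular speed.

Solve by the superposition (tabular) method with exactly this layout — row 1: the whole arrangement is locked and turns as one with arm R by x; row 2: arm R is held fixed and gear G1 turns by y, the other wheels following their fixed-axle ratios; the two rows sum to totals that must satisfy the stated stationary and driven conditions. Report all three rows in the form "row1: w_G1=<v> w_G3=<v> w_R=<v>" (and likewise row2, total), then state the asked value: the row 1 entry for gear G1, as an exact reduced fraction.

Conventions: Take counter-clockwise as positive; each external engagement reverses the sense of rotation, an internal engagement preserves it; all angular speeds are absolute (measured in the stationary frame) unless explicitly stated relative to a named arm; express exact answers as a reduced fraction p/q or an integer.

row1: w_G1=1 w_G3=1 w_R=1
row2: w_G1=61/19 w_G3=-1 w_R=0
total: w_G1=80/19 w_G3=0 w_R=1
asked value: 1

topology: planetary set — G1 19T / G2 21T / G3 61T, arm = carrier (Willis)
row 1 — lock + rotate with arm: ω_sun = ω_ring = ω_arm = x
row 2 — arm fixed, fixed-axis ratios: sun y, ring −(19/61)·y, arm 0
boundary: total ω_ring = x − (19/61)·y = 0 and total ω_arm = x = 1  ⇒  y = 61/19, x = 1
row 2 ring = −(19/61)·61/19 = -1
totals (row 1 + row 2): sun 1 + 61/19 = 80/19, ring 1 + (-1) = 0, arm 1 + 0 = 1
asked cell (row1, sun) = 1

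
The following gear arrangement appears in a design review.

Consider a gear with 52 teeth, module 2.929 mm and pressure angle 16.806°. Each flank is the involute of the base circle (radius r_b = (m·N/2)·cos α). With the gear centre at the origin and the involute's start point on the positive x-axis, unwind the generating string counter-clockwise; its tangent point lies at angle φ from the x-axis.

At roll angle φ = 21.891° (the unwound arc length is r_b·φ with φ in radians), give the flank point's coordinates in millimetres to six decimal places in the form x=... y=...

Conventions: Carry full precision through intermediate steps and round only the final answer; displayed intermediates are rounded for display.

x=78.029769 y=1.335643

class = single-mesh tooth geometry [base-circle involute, m = 2.929, 52T]
pitch radius r_p = m·N/2 = 2.929·52/2 = 76.154000
base radius r_b = r_p·cos α = 76.154000·cos 16.806° = 72.901404
roll angle φ = 21.891° = 0.38207003 rad
x = r_b·(cos φ + φ·sin φ) = 78.029769
y = r_b·(sin φ − φ·cos φ) = 1.335643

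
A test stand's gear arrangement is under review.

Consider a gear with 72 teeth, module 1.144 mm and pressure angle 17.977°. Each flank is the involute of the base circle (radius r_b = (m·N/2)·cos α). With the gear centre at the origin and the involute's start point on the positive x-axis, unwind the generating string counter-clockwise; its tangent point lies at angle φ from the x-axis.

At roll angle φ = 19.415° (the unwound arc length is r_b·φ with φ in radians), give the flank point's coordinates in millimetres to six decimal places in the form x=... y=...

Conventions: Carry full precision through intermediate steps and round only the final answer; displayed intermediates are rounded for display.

x=41.358276 y=0.502250

class = single-mesh tooth geometry [base-circle involute, m = 1.144, 72T]
pitch radius r_p = m·N/2 = 1.144·72/2 = 41.184000
base radius r_b = r_p·cos α = 41.184000·cos 17.977° = 39.173417
roll angle φ = 19.415° = 0.33885567 rad
x = r_b·(cos φ + φ·sin φ) = 41.358276
y = r_b·(sin φ − φ·cos φ) = 0.502250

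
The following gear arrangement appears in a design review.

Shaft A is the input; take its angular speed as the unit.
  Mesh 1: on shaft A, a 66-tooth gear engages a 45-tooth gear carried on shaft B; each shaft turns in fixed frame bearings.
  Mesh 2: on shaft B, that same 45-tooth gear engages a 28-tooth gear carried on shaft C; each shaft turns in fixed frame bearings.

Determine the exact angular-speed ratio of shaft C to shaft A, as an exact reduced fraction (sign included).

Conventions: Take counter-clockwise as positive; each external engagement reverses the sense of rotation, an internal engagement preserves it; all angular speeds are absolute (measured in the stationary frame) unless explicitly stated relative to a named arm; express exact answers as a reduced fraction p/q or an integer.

class = fixed-axis compound train [2 meshes; 2 ratios multiply, 2 sense flips]
mesh 1 [66T→45T]: running ratio 22/15, sense −
mesh 2 [45T→28T]: running ratio 33/14, sense +
ω_out/ω_in = 33/14

33/14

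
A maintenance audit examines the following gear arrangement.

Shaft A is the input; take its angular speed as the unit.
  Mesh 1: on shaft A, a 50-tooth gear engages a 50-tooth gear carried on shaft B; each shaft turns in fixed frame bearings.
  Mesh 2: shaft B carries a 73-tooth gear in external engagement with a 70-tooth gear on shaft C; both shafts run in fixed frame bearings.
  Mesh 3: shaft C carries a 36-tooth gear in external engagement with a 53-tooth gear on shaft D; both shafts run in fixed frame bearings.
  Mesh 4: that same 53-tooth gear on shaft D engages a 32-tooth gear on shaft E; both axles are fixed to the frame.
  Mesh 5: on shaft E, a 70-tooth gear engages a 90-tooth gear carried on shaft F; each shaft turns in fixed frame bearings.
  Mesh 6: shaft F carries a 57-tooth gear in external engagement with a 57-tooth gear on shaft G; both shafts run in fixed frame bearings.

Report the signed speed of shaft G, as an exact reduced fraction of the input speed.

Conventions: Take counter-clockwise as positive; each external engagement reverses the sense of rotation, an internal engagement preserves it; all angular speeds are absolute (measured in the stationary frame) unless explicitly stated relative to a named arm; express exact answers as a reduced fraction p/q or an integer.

6-mesh fixed-axis compound train (all bearings frame-fixed)
mesh 1 [50T→50T]: |ω|/ω_in = 1×50/50 = 1, sense flips to −
mesh 2 [73T→70T]: |ω|/ω_in = 1×73/70 = 73/70, sense flips to +
mesh 3 [36T→53T]: |ω|/ω_in = (73/70)×36/53 = 1314/1855, sense flips to −
mesh 4 [53T→32T]: |ω|/ω_in = (1314/1855)×53/32 = 657/560, sense flips to +
mesh 5 [70T→90T]: |ω|/ω_in = (657/560)×70/90 = 73/80, sense flips to −
mesh 6 [57T→57T]: |ω|/ω_in = (73/80)×57/57 = 73/80, sense flips to +
signed output speed (× input speed) = 73/80

73/80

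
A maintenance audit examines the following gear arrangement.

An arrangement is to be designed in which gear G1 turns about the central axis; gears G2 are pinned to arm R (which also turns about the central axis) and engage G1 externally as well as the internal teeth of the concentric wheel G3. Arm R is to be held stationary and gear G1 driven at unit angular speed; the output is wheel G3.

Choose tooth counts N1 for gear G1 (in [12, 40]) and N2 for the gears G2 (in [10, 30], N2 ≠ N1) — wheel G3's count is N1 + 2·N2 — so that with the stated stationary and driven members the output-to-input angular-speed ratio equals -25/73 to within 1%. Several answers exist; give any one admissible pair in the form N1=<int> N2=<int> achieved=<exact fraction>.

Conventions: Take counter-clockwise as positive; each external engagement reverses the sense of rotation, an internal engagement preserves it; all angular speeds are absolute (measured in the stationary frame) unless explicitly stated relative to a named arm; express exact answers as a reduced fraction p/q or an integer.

planetary set to be sized for -25/73 (Willis relation)
Willis with ω_arm = 0: ω_ring/ω_sun = −N1/N3; set equal to -25/73  ⇒  N3/N1 = −1/(-25/73) = 73/25
N3 = N1 + 2·N2  ⇒  N2/N1 = (N3/N1 − 1)/2 = (73/25 − 1)/2 = 24/25
smallest multiple with N1 ≥ 12 and N2 ≥ 10: k = 1  ⇒  N1 = 1·25 = 25, N2 = 1·24 = 24 (N1 ≤ 40, N2 ≤ 30, N2 ≠ N1 ✓), N3 = 25 + 2·24 = 73
check: −N1/N3 with N1 = 25, N3 = 73 gives -25/73; |achieved − target| = 0 ≤ 1/292 ✓

N1=25 N2=24 achieved=-25/73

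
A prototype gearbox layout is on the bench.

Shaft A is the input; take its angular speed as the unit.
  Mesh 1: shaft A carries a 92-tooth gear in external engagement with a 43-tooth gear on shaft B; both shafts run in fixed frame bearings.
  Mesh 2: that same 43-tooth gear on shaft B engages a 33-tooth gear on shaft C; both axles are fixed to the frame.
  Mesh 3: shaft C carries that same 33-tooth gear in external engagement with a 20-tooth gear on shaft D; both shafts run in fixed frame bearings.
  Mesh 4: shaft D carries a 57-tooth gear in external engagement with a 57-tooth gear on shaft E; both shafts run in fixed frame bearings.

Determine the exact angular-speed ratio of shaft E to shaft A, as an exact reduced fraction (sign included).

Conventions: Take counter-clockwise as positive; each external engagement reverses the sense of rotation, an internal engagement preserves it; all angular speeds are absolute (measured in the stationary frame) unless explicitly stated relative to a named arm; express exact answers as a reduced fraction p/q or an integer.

23/5

class = fixed-axis compound train [4 meshes; 4 ratios multiply, 4 sense flips]
mesh 1 [92T→43T]: running ratio 92/43, sense −
mesh 2 [43T→33T]: running ratio 92/33, sense +
mesh 3 [33T→20T]: running ratio 23/5, sense −
mesh 4 [57T→57T]: running ratio 23/5, sense +
ω_out/ω_in = 23/5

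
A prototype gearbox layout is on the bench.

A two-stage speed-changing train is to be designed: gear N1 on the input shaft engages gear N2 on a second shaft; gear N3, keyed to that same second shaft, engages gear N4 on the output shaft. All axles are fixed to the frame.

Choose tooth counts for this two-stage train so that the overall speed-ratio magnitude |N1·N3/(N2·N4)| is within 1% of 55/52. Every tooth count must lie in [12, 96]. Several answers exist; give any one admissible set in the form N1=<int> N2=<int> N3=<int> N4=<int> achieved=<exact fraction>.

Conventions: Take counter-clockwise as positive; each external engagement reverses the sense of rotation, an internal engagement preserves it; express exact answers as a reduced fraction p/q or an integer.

N1=15 N2=12 N3=22 N4=26 achieved=55/52

class = fixed-axis compound train [2-stage, 55/52 wanted]
target = 55/52 in lowest terms: an exact hit needs N1·N3 = k·55 and N2·N4 = k·52 for one integer k, every count in [12, 96]; additionally prefer no 1:1 stage (N1 ≠ N2, N3 ≠ N4)
k = 1…5: no 1:1-free in-range split of k·55 and k·52 into factor pairs; take k = 6
k = 6: N1·N3 = 330 = 15·22, N2·N4 = 312 = 12·26
achieved = 15·22/(12·26) = 55/52; |achieved − target| = 0 ≤ 11/1040 ✓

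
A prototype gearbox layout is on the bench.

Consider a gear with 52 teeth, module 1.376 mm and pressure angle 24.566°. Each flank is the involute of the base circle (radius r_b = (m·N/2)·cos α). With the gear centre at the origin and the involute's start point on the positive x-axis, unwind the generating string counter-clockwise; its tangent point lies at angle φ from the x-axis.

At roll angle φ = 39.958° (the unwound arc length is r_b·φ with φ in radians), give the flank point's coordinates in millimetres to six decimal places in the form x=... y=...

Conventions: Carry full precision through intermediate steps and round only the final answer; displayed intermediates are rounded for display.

x=39.513832 y=3.502974

recognized (one wheel, involute flank): single-mesh tooth geometry, m = 1.376, N = 52
pitch radius r_p = m·N/2 = 1.376·52/2 = 35.776000
base radius r_b = r_p·cos α = 35.776000·cos 24.566° = 32.537663
roll angle φ = 39.958° = 0.69739866 rad
x = r_b·(cos φ + φ·sin φ) = 39.513832
y = r_b·(sin φ − φ·cos φ) = 3.502974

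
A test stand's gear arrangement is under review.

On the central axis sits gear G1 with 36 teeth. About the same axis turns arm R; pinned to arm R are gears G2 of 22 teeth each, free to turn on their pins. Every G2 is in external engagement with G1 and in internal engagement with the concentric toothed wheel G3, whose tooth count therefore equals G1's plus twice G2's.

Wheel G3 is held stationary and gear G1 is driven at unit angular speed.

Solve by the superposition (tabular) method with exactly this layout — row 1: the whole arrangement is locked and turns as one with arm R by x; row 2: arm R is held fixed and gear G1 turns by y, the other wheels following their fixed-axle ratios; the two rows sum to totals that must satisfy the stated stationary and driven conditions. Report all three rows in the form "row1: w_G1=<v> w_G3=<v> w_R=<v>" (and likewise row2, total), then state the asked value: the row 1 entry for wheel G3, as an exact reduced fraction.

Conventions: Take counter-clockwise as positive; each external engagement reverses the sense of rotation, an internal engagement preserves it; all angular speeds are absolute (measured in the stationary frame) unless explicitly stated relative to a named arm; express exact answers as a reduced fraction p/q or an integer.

row1: w_G1=9/29 w_G3=9/29 w_R=9/29
row2: w_G1=20/29 w_G3=-9/29 w_R=0
total: w_G1=1 w_G3=0 w_R=9/29
asked value: 9/29

planetary set (36T centre, 22T on arm, 80T internal) — Willis relation
row 1 (train locked, turned with arm): all members turn x
row 2 — arm fixed, fixed-axis ratios: sun y, ring −(36/80)·y, arm 0
boundary: total ω_ring = x − (36/80)·y = 0 and total ω_sun = x + y = 1  ⇒  y = 20/29, x = 9/29
row 2 ring = −(36/80)·20/29 = -9/29
totals (row 1 + row 2): sun 9/29 + 20/29 = 1, ring 9/29 + (-9/29) = 0, arm 9/29 + 0 = 9/29
asked cell (row1, ring) = 9/29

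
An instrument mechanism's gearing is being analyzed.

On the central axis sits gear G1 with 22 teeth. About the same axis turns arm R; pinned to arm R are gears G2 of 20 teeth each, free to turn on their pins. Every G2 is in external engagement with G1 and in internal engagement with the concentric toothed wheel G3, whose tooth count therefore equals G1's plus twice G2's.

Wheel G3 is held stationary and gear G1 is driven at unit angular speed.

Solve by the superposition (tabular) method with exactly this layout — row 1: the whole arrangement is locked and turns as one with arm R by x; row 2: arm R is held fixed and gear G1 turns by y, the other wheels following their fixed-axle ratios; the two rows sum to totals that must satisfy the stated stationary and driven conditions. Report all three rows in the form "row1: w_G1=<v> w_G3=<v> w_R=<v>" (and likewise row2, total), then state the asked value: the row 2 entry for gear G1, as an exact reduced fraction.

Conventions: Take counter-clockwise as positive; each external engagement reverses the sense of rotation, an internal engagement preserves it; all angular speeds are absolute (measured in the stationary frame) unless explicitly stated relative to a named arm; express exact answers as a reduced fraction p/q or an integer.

recognized (axles ride arm R): planetary set, 22/20/62 teeth
row 1: whole set turns with the arm by x
row 2 — arm fixed, fixed-axis ratios: sun y, ring −(22/62)·y, arm 0
boundary: total ω_ring = x − (22/62)·y = 0 and total ω_sun = x + y = 1  ⇒  y = 31/42, x = 11/42
row 2 ring = −(22/62)·31/42 = -11/42
totals (row 1 + row 2): sun 11/42 + 31/42 = 1, ring 11/42 + (-11/42) = 0, arm 11/42 + 0 = 11/42
asked cell (row2, sun) = 31/42

row1: w_G1=11/42 w_G3=11/42 w_R=11/42
row2: w_G1=31/42 w_G3=-11/42 w_R=0
total: w_G1=1 w_G3=0 w_R=11/42
asked value: 31/42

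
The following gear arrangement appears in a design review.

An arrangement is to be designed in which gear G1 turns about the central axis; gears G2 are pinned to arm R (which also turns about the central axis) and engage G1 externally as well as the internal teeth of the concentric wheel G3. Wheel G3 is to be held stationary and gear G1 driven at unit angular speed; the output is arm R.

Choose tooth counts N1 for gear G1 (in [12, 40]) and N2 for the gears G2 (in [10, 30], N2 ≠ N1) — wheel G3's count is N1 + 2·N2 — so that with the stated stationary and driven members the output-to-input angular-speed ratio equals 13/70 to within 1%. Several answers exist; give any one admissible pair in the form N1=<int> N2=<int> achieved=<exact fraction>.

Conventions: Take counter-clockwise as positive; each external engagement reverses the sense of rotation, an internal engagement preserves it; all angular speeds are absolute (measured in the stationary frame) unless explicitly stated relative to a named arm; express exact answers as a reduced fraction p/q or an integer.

design class (target 13/70): planetary set
Willis with ω_ring = 0: ω_arm/ω_sun = N1/(N1+N3); set equal to 13/70  ⇒  N3/N1 = 1/(13/70) − 1 = 57/13
N3 = N1 + 2·N2  ⇒  N2/N1 = (N3/N1 − 1)/2 = (57/13 − 1)/2 = 22/13
smallest multiple with N1 ≥ 12 and N2 ≥ 10: k = 1  ⇒  N1 = 1·13 = 13, N2 = 1·22 = 22 (N1 ≤ 40, N2 ≤ 30, N2 ≠ N1 ✓), N3 = 13 + 2·22 = 57
check: N1/(N1+N3) with N1 = 13, N3 = 57 gives 13/70; |achieved − target| = 0 ≤ 13/7000 ✓

N1=13 N2=22 achieved=13/70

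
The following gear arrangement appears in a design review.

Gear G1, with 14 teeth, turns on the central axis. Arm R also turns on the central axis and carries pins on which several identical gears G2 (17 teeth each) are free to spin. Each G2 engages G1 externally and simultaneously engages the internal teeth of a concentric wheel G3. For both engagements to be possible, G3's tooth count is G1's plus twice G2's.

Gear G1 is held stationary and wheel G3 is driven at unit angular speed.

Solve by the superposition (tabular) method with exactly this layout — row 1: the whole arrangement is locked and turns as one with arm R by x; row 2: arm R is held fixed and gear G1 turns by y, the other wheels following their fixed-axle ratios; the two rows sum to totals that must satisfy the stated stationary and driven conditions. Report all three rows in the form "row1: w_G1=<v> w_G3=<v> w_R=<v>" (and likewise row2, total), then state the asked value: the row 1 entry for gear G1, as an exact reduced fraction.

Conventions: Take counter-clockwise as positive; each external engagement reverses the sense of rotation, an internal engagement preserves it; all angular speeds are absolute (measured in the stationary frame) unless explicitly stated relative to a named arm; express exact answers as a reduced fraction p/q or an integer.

row1: w_G1=24/31 w_G3=24/31 w_R=24/31
row2: w_G1=-24/31 w_G3=7/31 w_R=0
total: w_G1=0 w_G3=1 w_R=24/31
asked value: 24/31

topology: planetary set — G1 14T / G2 17T / G3 48T, arm = carrier (Willis)
row 1 (train locked, turned with arm): all members turn x
row 2 (arm held, sun turns y): ω_ring = −(14/48)·y, ω_arm = 0
boundary: total ω_sun = x + y = 0 and total ω_ring = x − (14/48)·y = 1  ⇒  y = -24/31, x = 24/31
row 2 ring = −(14/48)·(-24/31) = 7/31
totals (row 1 + row 2): sun 24/31 + (-24/31) = 0, ring 24/31 + 7/31 = 1, arm 24/31 + 0 = 24/31
asked cell (row1, sun) = 24/31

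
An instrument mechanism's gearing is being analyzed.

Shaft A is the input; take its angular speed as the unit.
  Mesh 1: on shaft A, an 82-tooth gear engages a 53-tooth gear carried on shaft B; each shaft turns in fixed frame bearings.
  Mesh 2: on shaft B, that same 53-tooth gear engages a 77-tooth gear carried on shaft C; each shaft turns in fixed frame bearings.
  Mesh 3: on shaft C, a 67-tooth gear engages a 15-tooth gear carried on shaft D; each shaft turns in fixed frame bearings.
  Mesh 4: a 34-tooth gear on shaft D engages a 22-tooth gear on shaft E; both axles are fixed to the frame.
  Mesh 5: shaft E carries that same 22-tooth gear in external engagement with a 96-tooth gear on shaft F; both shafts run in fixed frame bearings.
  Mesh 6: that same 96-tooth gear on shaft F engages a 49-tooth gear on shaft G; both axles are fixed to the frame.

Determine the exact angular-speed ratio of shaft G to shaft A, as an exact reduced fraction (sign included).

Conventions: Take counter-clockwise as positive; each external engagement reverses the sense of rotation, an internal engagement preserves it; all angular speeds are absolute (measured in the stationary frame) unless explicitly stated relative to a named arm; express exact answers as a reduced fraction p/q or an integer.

186796/56595

class = fixed-axis compound train [6 meshes; 6 ratios multiply, 6 sense flips]
mesh 1 [82T→53T]: running ratio 82/53, sense −
mesh 2 [53T→77T]: running ratio 82/77, sense +
mesh 3 [67T→15T]: running ratio 5494/1155, sense −
mesh 4 [34T→22T]: running ratio 93398/12705, sense +
mesh 5 [22T→96T]: running ratio 46699/27720, sense −
mesh 6 [96T→49T]: running ratio 186796/56595, sense +
ω_out/ω_in = 186796/56595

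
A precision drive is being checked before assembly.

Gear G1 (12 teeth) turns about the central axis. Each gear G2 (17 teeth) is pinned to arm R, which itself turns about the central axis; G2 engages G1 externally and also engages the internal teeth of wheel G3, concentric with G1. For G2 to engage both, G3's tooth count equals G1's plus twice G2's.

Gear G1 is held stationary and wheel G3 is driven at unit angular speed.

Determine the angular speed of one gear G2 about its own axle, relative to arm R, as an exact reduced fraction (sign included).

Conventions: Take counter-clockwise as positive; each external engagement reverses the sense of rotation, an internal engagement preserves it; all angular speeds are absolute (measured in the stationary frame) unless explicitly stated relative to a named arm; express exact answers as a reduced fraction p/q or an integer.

topology: planetary set — G1 12T / G2 17T / G3 46T, arm = carrier (Willis)
ring teeth: 12 + 2·17 = 46
12(ω_sun−ω_arm) = −46(ω_ring−ω_arm),  ω_sun = 0, ω_ring = 1
12(0−ω_arm) = −46(1−ω_arm)  ⇒  58·ω_arm = 46  ⇒  ω_arm = 23/29
sun–planet mesh: 12·(0−23/29) = −17·(ω_p−ω_arm)  ⇒  ω_p−ω_arm = 276/493
exact speed ratio = 276/493

276/493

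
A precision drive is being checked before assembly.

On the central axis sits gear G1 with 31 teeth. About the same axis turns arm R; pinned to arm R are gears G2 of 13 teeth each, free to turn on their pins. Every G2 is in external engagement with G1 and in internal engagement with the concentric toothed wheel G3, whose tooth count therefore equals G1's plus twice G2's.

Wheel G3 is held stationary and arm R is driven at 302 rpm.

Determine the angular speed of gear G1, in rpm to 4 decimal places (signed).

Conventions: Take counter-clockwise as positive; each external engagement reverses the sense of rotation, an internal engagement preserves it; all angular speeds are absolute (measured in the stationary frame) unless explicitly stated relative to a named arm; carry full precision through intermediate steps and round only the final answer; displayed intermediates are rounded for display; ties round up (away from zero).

+857.2903 rpm

topology: planetary set — G1 31T / G2 13T / G3 57T, arm = carrier (Willis)
normalise by the input: solve with ω_arm = 1, then scale by 302 rpm
ring teeth: 31 + 2·13 = 57
31(ω_sun−ω_arm) = −57(ω_ring−ω_arm),  ω_ring = 0, ω_arm = 1
ω_sun = 1 − (57/31)(0−1) = 88/31
scale: ω_sun = 88/31 × 302 rpm = +857.2903 rpm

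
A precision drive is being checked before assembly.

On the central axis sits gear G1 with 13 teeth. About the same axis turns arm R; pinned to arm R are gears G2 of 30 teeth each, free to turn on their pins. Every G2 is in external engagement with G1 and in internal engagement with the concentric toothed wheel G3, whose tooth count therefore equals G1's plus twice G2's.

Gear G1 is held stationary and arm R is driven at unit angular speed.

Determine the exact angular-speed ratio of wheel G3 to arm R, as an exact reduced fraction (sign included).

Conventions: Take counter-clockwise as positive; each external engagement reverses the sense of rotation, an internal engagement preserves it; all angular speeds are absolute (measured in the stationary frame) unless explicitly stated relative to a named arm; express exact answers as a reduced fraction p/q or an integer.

recognized (axles ride arm R): planetary set, 13/30/73 teeth
ring teeth: 13 + 2·30 = 73
13(ω_sun−ω_arm) = −73(ω_ring−ω_arm),  ω_sun = 0, ω_arm = 1
ω_ring = 1 − (13/73)(0−1) = 86/73
ω_out/ω_in = 86/73

86/73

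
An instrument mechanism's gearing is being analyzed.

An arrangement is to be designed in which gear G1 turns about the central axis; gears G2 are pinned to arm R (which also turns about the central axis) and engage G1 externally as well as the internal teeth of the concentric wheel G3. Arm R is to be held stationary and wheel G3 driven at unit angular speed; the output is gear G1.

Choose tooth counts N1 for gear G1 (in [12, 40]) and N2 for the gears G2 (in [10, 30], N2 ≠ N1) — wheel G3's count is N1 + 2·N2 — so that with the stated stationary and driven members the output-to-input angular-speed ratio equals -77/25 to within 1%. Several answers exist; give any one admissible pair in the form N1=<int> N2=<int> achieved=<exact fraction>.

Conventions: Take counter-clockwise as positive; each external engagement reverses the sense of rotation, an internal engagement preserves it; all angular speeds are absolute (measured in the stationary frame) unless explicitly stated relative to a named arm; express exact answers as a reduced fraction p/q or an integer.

N1=25 N2=26 achieved=-77/25

design class (target -77/25): planetary set
Willis with ω_arm = 0: ω_sun/ω_ring = −N3/N1; set equal to -77/25  ⇒  N3/N1 = −(-77/25) = 77/25
N3 = N1 + 2·N2  ⇒  N2/N1 = (N3/N1 − 1)/2 = (77/25 − 1)/2 = 26/25
smallest multiple with N1 ≥ 12 and N2 ≥ 10: k = 1  ⇒  N1 = 1·25 = 25, N2 = 1·26 = 26 (N1 ≤ 40, N2 ≤ 30, N2 ≠ N1 ✓), N3 = 25 + 2·26 = 77
check: −N3/N1 with N1 = 25, N3 = 77 gives -77/25; |achieved − target| = 0 ≤ 77/2500 ✓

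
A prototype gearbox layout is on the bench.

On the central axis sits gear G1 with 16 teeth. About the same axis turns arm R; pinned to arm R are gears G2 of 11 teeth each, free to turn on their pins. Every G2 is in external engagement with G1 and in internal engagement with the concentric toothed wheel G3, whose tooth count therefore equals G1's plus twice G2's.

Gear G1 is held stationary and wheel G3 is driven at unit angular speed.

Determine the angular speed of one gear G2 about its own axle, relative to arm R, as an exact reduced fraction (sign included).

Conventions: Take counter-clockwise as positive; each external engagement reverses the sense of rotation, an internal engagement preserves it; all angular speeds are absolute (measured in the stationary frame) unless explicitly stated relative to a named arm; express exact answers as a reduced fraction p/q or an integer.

class = planetary set [G3 = 16+2·11 = 38; Willis about the carrier]
ring teeth: 16 + 2·11 = 38
16(ω_sun−ω_arm) = −38(ω_ring−ω_arm),  ω_sun = 0, ω_ring = 1
16(0−ω_arm) = −38(1−ω_arm)  ⇒  54·ω_arm = 38  ⇒  ω_arm = 19/27
sun–planet mesh: 16·(0−19/27) = −11·(ω_p−ω_arm)  ⇒  ω_p−ω_arm = 304/297
exact speed ratio = 304/297

304/297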